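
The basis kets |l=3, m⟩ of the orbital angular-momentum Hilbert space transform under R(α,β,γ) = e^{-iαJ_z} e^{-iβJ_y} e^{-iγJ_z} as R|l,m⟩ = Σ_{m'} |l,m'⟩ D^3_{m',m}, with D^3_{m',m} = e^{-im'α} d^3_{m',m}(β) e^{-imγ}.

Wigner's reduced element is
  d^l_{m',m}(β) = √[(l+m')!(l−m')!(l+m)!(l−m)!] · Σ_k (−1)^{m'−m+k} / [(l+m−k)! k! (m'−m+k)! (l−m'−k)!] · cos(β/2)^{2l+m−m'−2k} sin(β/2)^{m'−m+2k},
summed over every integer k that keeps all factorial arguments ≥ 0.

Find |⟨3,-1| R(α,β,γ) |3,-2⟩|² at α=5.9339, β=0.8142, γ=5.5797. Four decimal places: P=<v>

First d^3_{-1,-2}(β=0.8142), then the phase factors e^{-i(-1)α} and e^{-i(-2)γ}:
Half-angle: c=0.918273, s=0.395948. N=√(2·24·1·120)=75.894664
The bounds max(0,m−m')=0 and min(l+m,l−m')=1 give 2 terms
  k=0: (−1)^1·75.8947/(24)·0.9183^5·0.3959^1 = -0.817518
  k=1: (−1)^2·75.8947/(12)·0.9183^3·0.3959^3 = +0.303990
d^3_{-1,-2}(0.8142) = -0.817518 +0.303990 = -0.513527
|D^3_{-1,-2}|² = |d^3_{-1,-2}(β)|² = (-0.513527)² = 0.263710 (the z-rotation phases have unit modulus)

P=0.2637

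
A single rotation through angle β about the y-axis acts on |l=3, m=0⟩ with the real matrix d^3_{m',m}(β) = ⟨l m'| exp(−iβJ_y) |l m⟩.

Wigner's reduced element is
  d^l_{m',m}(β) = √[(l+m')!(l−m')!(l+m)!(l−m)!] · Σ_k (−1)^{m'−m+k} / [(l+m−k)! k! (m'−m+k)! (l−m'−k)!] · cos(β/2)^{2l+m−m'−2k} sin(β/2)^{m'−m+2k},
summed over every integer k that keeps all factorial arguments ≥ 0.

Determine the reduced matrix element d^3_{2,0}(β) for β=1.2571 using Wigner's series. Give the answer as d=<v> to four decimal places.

d=0.3823

d^3_{2,0}(β=1.2571) via Wigner's sum:
c=cos(1.2571/2)=0.808881, s=sin(1.2571/2)=0.587972; N=√[120·1·6·6]=65.726707
The bounds max(0,m−m')=0 and min(l+m,l−m')=1 give 2 terms
  k=0: (−1)^2·65.7267/(12)·0.8089^4·0.5880^2 = +0.810612
  k=1: (−1)^3·65.7267/(12)·0.8089^2·0.5880^4 = -0.428310
d^3_{2,0}(1.2571) = +0.810612 -0.428310 = +0.382302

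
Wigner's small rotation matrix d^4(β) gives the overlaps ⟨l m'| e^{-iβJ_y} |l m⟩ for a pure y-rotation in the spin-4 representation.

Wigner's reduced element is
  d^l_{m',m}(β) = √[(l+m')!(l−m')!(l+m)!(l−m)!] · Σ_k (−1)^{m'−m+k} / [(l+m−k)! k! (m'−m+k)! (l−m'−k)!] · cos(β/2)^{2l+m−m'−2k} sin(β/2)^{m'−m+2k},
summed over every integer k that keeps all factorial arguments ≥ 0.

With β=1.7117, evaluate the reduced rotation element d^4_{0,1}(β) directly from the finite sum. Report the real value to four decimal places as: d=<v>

d^4_{0,1}(β=1.7117) via Wigner's sum:
c=cos(1.7117/2)=0.655577, s=sin(1.7117/2)=0.755128; N=√[24·24·120·6]=643.987578
The bounds max(0,m−m')=1 and min(l+m,l−m')=4 give 4 terms
  k=1: (−1)^0·643.9876/(144)·0.6556^7·0.7551^1 = +0.175752
  k=2: (−1)^1·643.9876/(24)·0.6556^5·0.7551^3 = -1.399094
  k=3: (−1)^2·643.9876/(24)·0.6556^3·0.7551^5 = +1.856270
  k=4: (−1)^3·643.9876/(144)·0.6556^1·0.7551^7 = -0.410473
d^4_{0,1}(1.7117) = +0.175752 -1.399094 +1.856270 -0.410473 = +0.222456

d=0.2225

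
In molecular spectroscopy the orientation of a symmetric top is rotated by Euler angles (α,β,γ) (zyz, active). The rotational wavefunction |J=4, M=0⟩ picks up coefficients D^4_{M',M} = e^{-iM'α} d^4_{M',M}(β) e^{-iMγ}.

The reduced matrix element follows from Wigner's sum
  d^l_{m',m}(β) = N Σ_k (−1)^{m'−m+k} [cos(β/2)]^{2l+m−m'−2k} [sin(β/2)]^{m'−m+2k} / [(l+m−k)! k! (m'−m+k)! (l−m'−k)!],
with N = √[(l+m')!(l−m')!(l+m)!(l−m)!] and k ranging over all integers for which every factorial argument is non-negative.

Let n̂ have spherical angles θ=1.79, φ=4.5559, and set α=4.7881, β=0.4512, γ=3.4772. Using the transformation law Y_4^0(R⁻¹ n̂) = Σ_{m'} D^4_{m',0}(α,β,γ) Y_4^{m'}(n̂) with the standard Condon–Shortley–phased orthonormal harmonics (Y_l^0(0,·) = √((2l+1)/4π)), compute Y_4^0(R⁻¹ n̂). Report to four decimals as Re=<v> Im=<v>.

Need the full column D^4_{m',0} for m'=−4..4 at α=4.7881, β=0.4512, γ=3.4772.
cos(β/2)=0.974660, sin(β/2)=0.223691
d^4_{-4,0}: single k=4 term ⇒ +0.018904;  D = +0.018044+0.005638i
d^4_{-3,0}: k∈[3..4] ⇒ +0.116487 -0.006136 = +0.110351;  D = -0.024849+0.107517i
d^4_{-2,0}: k∈[2..4] ⇒ +0.406947 -0.057161 +0.001129 = +0.350915;  D = -0.346900-0.052934i
d^4_{-1,0}: k∈[1..4] ⇒ +0.835865 -0.264167 +0.013915 -0.000122 = +0.585490;  D = +0.044286-0.583813i
d^4_{0,0}: k∈[0..4] ⇒ +0.814377 -0.686336 +0.081341 -0.001904 +0.000006 = +0.207484;  D = +0.207484+0.000000i
d^4_{1,0}: k∈[0..3] ⇒ -0.835865 +0.264167 -0.013915 +0.000122 = -0.585490;  D = -0.044286-0.583813i
d^4_{2,0}: k∈[0..2] ⇒ +0.406947 -0.057161 +0.001129 = +0.350915;  D = -0.346900+0.052934i
d^4_{3,0}: k∈[0..1] ⇒ -0.116487 +0.006136 = -0.110351;  D = +0.024849+0.107517i
d^4_{4,0}: single k=0 term ⇒ +0.018904;  D = +0.018044-0.005638i
Y_4^{m'}(θ=1.79,φ=4.5559) and Σ D·Y over m':
  (+0.0180+0.0056i)·(+0.3255+0.2353i)  (-0.0248+0.1075i)·(-0.1145+0.2257i)  (-0.3469-0.0529i)·(+0.2029+0.0656i)  (+0.0443-0.5838i)·(-0.0418+0.2647i)  (+0.2075+0.0000i)·(+0.1756+0.0000i)  (-0.0443-0.5838i)·(+0.0418+0.2647i)  (-0.3469+0.0529i)·(+0.2029-0.0656i)  (+0.0248+0.1075i)·(+0.1145+0.2257i)  (+0.0180-0.0056i)·(+0.3255-0.2353i)
Y_4^0(R⁻¹ n̂) = +0.174285+0.000000i

Re=0.1743 Im=0.0000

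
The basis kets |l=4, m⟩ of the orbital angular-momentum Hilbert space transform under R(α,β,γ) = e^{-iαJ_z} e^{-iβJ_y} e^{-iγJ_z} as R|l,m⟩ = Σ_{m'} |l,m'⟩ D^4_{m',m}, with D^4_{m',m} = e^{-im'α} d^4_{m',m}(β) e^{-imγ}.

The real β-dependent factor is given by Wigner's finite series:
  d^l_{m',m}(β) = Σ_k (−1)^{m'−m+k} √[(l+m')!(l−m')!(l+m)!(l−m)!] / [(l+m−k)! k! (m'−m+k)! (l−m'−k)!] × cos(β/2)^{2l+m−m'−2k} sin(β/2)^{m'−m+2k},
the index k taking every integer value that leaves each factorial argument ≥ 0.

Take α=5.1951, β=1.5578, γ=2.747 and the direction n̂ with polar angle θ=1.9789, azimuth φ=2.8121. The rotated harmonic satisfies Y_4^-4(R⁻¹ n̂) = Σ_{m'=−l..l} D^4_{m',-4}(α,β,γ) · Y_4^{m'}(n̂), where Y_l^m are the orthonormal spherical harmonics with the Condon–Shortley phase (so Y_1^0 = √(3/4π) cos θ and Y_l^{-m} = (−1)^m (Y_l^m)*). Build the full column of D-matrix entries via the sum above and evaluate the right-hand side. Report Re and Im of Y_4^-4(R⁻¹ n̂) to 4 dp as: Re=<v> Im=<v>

Need the full column D^4_{m',-4} for m'=−4..4 at α=5.1951, β=1.5578, γ=2.747.
cos(β/2)=0.711687, sin(β/2)=0.702497
d^4_{-4,-4}: single k=0 term ⇒ +0.065813;  D = +0.061767+0.022720i
d^4_{-3,-4}: single k=0 term ⇒ -0.183743;  D = -0.023863-0.182187i
d^4_{-2,-4}: single k=0 term ⇒ +0.339313;  D = -0.277543+0.195201i
d^4_{-1,-4}: single k=0 term ⇒ -0.473665;  D = +0.421198+0.216683i
d^4_{0,-4}: single k=0 term ⇒ +0.522736;  D = -0.003959-0.522721i
d^4_{1,-4}: single k=0 term ⇒ -0.461512;  D = -0.407145+0.217316i
d^4_{2,-4}: single k=0 term ⇒ +0.322124;  D = +0.266260+0.181300i
d^4_{3,-4}: single k=0 term ⇒ -0.169959;  D = +0.019517-0.168835i
d^4_{4,-4}: single k=0 term ⇒ +0.059314;  D = -0.055351+0.021317i
Y_4^{m'}(θ=1.9789,φ=2.8121) and Σ D·Y over m':
  (+0.0618+0.0227i)·(+0.0786+0.3041i)  (-0.0239-0.1822i)·(+0.2113+0.3208i)  (-0.2775+0.1952i)·(+0.0228+0.0177i)  (+0.4212+0.2167i)·(-0.3094-0.1058i)  (-0.0040-0.5227i)·(-0.0906+0.0000i)  (-0.4071+0.2173i)·(+0.3094-0.1058i)  (+0.2663+0.1813i)·(+0.0228-0.0177i)  (+0.0195-0.1688i)·(-0.2113+0.3208i)  (-0.0554+0.0213i)·(+0.0786-0.3041i)
Y_4^-4(R⁻¹ n̂) = -0.106991+0.079934i

Re=-0.1070 Im=0.0799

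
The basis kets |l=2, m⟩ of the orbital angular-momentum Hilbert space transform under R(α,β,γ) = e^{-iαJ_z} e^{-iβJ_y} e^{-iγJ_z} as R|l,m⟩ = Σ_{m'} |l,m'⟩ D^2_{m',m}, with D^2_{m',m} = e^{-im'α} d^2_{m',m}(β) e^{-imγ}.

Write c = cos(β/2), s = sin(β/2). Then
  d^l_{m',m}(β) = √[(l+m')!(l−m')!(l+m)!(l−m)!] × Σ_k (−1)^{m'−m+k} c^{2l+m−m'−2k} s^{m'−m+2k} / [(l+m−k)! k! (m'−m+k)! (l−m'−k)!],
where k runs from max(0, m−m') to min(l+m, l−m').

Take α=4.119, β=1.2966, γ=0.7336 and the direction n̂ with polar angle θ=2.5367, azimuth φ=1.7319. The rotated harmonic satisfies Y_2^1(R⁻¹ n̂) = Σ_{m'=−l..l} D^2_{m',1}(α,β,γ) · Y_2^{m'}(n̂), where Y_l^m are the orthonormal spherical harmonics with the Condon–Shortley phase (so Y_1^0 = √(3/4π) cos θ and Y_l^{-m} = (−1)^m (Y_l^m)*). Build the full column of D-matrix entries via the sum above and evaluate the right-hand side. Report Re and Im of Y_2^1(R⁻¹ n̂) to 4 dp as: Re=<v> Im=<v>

Need the full column D^2_{m',1} for m'=−2..2 at α=4.119, β=1.2966, γ=0.7336.
cos(β/2)=0.797111, sin(β/2)=0.603832
d^2_{-2,1}: single k=3 term ⇒ +0.350992;  D = +0.120217+0.329763i
d^2_{-1,1}: k∈[2..3] ⇒ +0.695011 -0.132943 = +0.562068;  D = -0.545446-0.135683i
d^2_{0,1}: k∈[1..2] ⇒ +0.749116 -0.429876 = +0.319240;  D = +0.237121-0.213746i
d^2_{1,1}: k∈[0..1] ⇒ +0.403716 -0.695011 = -0.291295;  D = -0.040709-0.288436i
d^2_{2,1}: single k=0 term ⇒ -0.611651;  D = +0.549911+0.267796i
Y_2^{m'}(θ=2.5367,φ=1.7319) and Σ D·Y over m':
  (+0.1202+0.3298i)·(-0.1185+0.0396i)  (-0.5454-0.1357i)·(+0.0580+0.3567i)  (+0.2371-0.2137i)·(+0.3248+0.0000i)  (-0.0407-0.2884i)·(-0.0580+0.3567i)  (+0.5499+0.2678i)·(-0.1185-0.0396i)
Y_2^1(R⁻¹ n̂) = +0.117186-0.357450i

Re=0.1172 Im=-0.3575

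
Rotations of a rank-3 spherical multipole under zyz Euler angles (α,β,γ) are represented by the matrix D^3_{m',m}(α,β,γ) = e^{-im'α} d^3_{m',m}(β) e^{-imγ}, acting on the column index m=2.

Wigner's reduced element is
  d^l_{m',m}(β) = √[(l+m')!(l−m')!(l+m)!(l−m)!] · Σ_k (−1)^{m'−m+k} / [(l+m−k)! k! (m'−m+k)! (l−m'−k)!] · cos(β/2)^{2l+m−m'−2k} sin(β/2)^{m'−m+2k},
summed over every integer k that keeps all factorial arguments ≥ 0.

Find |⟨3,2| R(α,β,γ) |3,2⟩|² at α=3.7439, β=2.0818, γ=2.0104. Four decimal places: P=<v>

P=0.0512

Split into d^3_{2,2}(β=2.0818) × two z-phases.
c=cos(2.0818/2)=0.505444, s=sin(2.0818/2)=0.862859; N=√[120·1·120·1]=120.000000
k∈{0,1} keeps every argument non-negative
  k=0: (−1)^0·120.0000/(120)·0.5054^6·0.8629^0 = +0.016674
  k=1: (−1)^1·120.0000/(24)·0.5054^4·0.8629^2 = -0.242964
d^3_{2,2}(2.0818) = +0.016674 -0.242964 = -0.226290
|D^3_{2,2}|² = |d^3_{2,2}(β)|² = (-0.226290)² = 0.051207 (the z-rotation phases have unit modulus)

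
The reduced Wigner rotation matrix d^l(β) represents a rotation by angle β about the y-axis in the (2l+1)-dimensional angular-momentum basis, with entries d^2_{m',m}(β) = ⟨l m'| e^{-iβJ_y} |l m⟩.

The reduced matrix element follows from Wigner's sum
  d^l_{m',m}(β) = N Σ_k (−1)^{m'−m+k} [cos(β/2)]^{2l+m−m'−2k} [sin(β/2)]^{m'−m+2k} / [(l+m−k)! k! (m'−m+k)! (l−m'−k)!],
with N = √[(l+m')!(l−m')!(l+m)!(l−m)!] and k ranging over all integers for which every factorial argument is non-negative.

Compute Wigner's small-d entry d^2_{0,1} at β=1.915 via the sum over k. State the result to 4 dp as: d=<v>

d=-0.3890

d^2_{0,1}(β=1.915) via Wigner's sum:
c=cos(1.915/2)=0.575566, s=sin(1.915/2)=0.817755; N=√[2·2·6·1]=4.898979
k∈{1,2} keeps every argument non-negative
  k=1: (−1)^0·4.8990/(2)·0.5756^3·0.8178^1 = +0.381931
  k=2: (−1)^1·4.8990/(2)·0.5756^1·0.8178^3 = -0.770976
d^2_{0,1}(1.915) = +0.381931 -0.770976 = -0.389045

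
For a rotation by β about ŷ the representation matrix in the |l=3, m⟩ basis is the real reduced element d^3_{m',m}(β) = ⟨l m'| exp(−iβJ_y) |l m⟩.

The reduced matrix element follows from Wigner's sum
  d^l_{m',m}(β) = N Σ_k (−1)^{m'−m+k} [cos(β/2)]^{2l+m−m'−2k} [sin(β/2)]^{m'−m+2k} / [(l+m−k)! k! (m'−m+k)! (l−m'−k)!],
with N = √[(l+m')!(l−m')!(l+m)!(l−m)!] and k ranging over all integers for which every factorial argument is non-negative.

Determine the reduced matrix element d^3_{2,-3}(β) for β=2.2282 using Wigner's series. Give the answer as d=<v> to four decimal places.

d=-0.6291

d^3_{2,-3}(β=2.2282) via Wigner's sum:
With c≡cos(β/2)=0.440985 and s≡sin(β/2)=0.897514, N=[120·1·1·720]^{1/2}=293.938769
k: max(0,(-3)−(2))=0 … min(3+(-3),3−(2))=0
  k=0: (−1)^5·293.9388/(120)·0.4410^1·0.8975^5 = -0.629081
d^3_{2,-3}(2.2282) = -0.629081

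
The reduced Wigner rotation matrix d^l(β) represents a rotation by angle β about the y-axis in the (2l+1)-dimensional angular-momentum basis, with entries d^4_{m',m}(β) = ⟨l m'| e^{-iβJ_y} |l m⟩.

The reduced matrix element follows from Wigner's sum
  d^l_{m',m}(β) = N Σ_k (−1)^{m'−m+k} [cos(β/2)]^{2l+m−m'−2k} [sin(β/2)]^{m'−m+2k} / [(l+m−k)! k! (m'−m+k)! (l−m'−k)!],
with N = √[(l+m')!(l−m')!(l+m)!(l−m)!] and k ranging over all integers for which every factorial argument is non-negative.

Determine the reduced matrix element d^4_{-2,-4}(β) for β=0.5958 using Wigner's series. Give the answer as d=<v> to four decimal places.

d=0.3479

d^4_{-2,-4}(β=0.5958) via Wigner's sum:
c=cos(0.5958/2)=0.955955, s=sin(0.5958/2)=0.293513; N=√[2·720·1·40320]=7619.763776
The bounds max(0,m−m')=0 and min(l+m,l−m')=0 give 1 term
  k=0: (−1)^2·7619.7638/(1440)·0.9560^6·0.2935^2 = +0.347904
d^4_{-2,-4}(0.5958) = +0.347904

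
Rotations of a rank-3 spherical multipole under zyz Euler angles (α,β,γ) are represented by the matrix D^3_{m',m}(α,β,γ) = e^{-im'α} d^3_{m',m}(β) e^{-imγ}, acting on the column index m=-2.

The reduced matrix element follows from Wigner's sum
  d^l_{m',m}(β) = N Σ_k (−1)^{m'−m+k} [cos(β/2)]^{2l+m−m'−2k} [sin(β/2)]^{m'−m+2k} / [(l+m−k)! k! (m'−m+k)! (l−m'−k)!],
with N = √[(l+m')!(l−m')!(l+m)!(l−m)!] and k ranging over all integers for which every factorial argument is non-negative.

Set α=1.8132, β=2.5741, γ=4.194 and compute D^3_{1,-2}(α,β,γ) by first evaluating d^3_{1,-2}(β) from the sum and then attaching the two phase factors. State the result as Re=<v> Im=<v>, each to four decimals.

Re=0.5738 Im=0.1722

First d^3_{1,-2}(β=2.5741), then the phase factors e^{-i(1)α} and e^{-i(-2)γ}:
c=cos(2.5741/2)=0.279954, s=sin(2.5741/2)=0.960013; N=√[24·2·1·120]=75.894664
Admissible k: 0..1 (factorial args all ≥0)
  k=0: (−1)^3·75.8947/(12)·0.2800^3·0.9600^3 = -0.122779
  k=1: (−1)^4·75.8947/(24)·0.2800^1·0.9600^5 = +0.721894
d^3_{1,-2}(2.5741) = -0.122779 +0.721894 = +0.599115
Phases: e^{-i·(1)·1.8132}=-0.240037-0.970764i, e^{-i·(-2)·4.194}=-0.508996+0.860769i ⇒ D=+0.573821+0.172245i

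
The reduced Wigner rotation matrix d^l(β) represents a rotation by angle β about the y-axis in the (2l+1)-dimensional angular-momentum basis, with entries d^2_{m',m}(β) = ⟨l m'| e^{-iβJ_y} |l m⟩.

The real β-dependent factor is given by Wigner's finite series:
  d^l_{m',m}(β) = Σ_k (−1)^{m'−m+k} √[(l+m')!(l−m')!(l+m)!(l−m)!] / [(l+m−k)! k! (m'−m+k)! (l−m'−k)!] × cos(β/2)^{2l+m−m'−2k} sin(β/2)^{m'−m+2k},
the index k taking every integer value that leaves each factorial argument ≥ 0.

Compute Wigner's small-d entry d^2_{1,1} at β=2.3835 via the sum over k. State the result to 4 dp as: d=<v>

d^2_{1,1}(β=2.3835) via Wigner's sum:
With c≡cos(β/2)=0.370035 and s≡sin(β/2)=0.929018, N=[6·1·6·1]^{1/2}=6.000000
Admissible k: 0..1 (factorial args all ≥0)
  k=0: (−1)^0·6.0000/(6)·0.3700^4·0.9290^0 = +0.018749
  k=1: (−1)^1·6.0000/(2)·0.3700^2·0.9290^2 = -0.354531
d^2_{1,1}(2.3835) = +0.018749 -0.354531 = -0.335782

d=-0.3358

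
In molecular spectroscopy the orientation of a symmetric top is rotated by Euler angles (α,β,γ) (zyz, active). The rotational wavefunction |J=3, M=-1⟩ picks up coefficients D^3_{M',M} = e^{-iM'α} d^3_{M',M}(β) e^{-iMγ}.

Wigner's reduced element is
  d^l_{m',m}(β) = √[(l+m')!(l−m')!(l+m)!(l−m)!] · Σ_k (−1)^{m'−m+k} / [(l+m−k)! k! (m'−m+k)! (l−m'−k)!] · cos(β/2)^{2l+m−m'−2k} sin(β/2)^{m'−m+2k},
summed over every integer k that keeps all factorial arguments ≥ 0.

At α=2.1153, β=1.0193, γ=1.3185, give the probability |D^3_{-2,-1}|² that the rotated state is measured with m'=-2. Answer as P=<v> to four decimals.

First d^3_{-2,-1}(β=1.0193), then the phase factors e^{-i(-2)α} and e^{-i(-1)γ}:
Half-angle: c=0.872915, s=0.487872. N=√(1·120·2·24)=75.894664
k: max(0,(-1)−(-2))=1 … min(3+(-1),3−(-2))=2
  k=1: (−1)^0·75.8947/(24)·0.8729^5·0.4879^1 = +0.781927
  k=2: (−1)^1·75.8947/(12)·0.8729^3·0.4879^3 = -0.488499
d^3_{-2,-1}(1.0193) = +0.781927 -0.488499 = +0.293428
|D^3_{-2,-1}|² = |d^3_{-2,-1}(β)|² = (+0.293428)² = 0.086100 (the z-rotation phases have unit modulus)

P=0.0861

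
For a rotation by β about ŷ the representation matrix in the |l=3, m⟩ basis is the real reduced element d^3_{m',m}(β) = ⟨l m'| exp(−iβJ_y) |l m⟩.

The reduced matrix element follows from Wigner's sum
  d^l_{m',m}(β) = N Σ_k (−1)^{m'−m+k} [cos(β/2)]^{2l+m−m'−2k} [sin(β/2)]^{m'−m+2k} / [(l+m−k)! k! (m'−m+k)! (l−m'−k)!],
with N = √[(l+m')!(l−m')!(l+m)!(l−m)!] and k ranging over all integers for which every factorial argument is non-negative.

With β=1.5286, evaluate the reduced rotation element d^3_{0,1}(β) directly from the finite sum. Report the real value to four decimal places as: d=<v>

d=-0.4288

d^3_{0,1}(β=1.5286) via Wigner's sum:
c=cos(1.5286/2)=0.721867, s=sin(1.5286/2)=0.692032; N=√[6·6·24·2]=41.569219
k∈{1,2,3} keeps every argument non-negative
  k=1: (−1)^0·41.5692/(12)·0.7219^5·0.6920^1 = +0.469897
  k=2: (−1)^1·41.5692/(4)·0.7219^3·0.6920^3 = -1.295572
  k=3: (−1)^2·41.5692/(12)·0.7219^1·0.6920^5 = +0.396897
d^3_{0,1}(1.5286) = +0.469897 -1.295572 +0.396897 = -0.428778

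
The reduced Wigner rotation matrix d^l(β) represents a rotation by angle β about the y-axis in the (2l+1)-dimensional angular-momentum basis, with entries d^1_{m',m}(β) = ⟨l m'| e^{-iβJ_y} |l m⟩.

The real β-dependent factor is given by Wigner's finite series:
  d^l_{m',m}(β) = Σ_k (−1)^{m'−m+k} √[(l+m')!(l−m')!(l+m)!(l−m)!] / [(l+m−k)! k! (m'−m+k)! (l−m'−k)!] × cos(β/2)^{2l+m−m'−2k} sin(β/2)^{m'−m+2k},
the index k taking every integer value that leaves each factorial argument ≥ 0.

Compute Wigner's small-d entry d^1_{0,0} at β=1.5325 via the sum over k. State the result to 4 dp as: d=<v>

d=0.0383

d^1_{0,0}(β=1.5325) via Wigner's sum:
c=cos(1.5325/2)=0.720516, s=sin(1.5325/2)=0.693438; N=√[1·1·1·1]=1.000000
Admissible k: 0..1 (factorial args all ≥0)
  k=0: (−1)^0·1.0000/(1)·0.7205^2·0.6934^0 = +0.519143
  k=1: (−1)^1·1.0000/(1)·0.7205^0·0.6934^2 = -0.480857
d^1_{0,0}(1.5325) = +0.519143 -0.480857 = +0.038287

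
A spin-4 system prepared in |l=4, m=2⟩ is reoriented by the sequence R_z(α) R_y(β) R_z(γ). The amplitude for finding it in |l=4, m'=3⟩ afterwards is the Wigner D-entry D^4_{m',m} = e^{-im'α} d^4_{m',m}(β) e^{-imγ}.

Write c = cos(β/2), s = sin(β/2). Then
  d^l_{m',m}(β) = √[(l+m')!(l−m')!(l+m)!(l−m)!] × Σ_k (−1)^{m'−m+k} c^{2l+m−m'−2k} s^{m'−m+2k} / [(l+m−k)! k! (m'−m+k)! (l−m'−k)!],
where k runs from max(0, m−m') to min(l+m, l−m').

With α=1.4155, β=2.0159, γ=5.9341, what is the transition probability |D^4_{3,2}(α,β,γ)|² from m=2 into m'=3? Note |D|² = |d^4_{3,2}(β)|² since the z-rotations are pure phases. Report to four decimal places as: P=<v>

P=0.0649

Split into d^4_{3,2}(β=2.0159) × two z-phases.
Half-angle: c=0.533596, s=0.845740. N=√(5040·1·720·2)=2693.993318
Admissible k: 0..1 (factorial args all ≥0)
  k=0: (−1)^1·2693.9933/(720)·0.5336^7·0.8457^1 = -0.038975
  k=1: (−1)^2·2693.9933/(240)·0.5336^5·0.8457^3 = +0.293736
d^4_{3,2}(2.0159) = -0.038975 +0.293736 = +0.254761
|D^4_{3,2}|² = |d^4_{3,2}(β)|² = (+0.254761)² = 0.064903 (the z-rotation phases have unit modulus)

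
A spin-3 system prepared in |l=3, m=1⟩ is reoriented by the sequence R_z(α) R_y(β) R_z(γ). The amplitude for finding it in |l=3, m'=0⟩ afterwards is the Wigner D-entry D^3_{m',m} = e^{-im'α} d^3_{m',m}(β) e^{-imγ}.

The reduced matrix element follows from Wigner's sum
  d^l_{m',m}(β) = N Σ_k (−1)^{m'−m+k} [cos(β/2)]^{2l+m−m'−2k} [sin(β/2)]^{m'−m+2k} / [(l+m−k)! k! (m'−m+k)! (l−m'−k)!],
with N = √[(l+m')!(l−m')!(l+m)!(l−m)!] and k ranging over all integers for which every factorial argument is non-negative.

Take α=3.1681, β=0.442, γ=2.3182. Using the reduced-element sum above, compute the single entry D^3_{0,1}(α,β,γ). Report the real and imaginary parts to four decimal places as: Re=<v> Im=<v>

D^3_{0,1}(3.1681,0.442,2.3182) = e^{-i·0·3.1681}·d^3_{0,1}(0.442)·e^{-i·1·2.3182}. Compute d first:
Half-angle: c=0.975679, s=0.219205. N=√(6·6·24·2)=41.569219
Admissible k: 1..3 (factorial args all ≥0)
  k=1: (−1)^0·41.5692/(12)·0.9757^5·0.2192^1 = +0.671392
  k=2: (−1)^1·41.5692/(4)·0.9757^3·0.2192^3 = -0.101668
  k=3: (−1)^2·41.5692/(12)·0.9757^1·0.2192^5 = +0.001711
d^3_{0,1}(0.442) = +0.671392 -0.101668 +0.001711 = +0.571434
Attach z-rotation phases: D = e^{-i(0)(3.1681)}·(+0.571434)·e^{-i(1)(2.3182)} = -0.388425-0.419122i

Re=-0.3884 Im=-0.4191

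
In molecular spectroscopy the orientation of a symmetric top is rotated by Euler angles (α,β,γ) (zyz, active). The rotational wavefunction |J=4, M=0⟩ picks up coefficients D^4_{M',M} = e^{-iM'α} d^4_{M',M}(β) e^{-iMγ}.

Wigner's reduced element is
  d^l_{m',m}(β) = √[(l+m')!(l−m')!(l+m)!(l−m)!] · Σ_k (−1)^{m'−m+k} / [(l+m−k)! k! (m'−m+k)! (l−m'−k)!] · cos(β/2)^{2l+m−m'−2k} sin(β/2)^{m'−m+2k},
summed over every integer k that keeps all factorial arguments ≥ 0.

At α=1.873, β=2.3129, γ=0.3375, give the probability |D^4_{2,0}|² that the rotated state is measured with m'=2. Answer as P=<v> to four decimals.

P=0.2226

First d^4_{2,0}(β=2.3129), then the phase factors e^{-i(2)α} and e^{-i(0)γ}:
c=cos(2.3129/2)=0.402592, s=sin(2.3129/2)=0.915380; N=√[720·2·24·24]=910.735966
k∈{0,1,2} keeps every argument non-negative
  k=0: (−1)^2·910.7360/(96)·0.4026^6·0.9154^2 = +0.033846
  k=1: (−1)^3·910.7360/(36)·0.4026^4·0.9154^4 = -0.466610
  k=2: (−1)^4·910.7360/(96)·0.4026^2·0.9154^6 = +0.904604
d^4_{2,0}(2.3129) = +0.033846 -0.466610 +0.904604 = +0.471840
|D^4_{2,0}|² = |d^4_{2,0}(β)|² = (+0.471840)² = 0.222633 (the z-rotation phases have unit modulus)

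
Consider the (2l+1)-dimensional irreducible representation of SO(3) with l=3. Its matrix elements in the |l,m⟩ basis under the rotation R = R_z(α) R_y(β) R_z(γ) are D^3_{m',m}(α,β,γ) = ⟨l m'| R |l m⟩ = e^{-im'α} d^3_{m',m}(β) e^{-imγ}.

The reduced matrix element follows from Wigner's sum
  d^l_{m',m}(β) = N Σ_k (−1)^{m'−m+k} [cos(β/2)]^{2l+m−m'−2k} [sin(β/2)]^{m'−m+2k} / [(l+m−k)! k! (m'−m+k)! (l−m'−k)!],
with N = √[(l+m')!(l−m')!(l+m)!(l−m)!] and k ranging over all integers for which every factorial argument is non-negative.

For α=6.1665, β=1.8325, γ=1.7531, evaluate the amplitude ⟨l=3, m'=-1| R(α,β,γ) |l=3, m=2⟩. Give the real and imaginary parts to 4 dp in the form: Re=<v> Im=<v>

D^3_{-1,2}(6.1665,1.8325,1.7531) = e^{-i·-1·6.1665}·d^3_{-1,2}(1.8325)·e^{-i·2·1.7531}. Compute d first:
With c≡cos(β/2)=0.608799 and s≡sin(β/2)=0.793324, N=[2·24·120·1]^{1/2}=75.894664
The bounds max(0,m−m')=3 and min(l+m,l−m')=4 give 2 terms
  k=3: (−1)^0·75.8947/(12)·0.6088^3·0.7933^3 = +0.712533
  k=4: (−1)^1·75.8947/(24)·0.6088^1·0.7933^5 = -0.604962
d^3_{-1,2}(1.8325) = +0.712533 -0.604962 = +0.107571
D = (+0.993200-0.116421i)·(+0.107571)·(-0.934264+0.356582i) = -0.095351+0.049797i

Re=-0.0954 Im=0.0498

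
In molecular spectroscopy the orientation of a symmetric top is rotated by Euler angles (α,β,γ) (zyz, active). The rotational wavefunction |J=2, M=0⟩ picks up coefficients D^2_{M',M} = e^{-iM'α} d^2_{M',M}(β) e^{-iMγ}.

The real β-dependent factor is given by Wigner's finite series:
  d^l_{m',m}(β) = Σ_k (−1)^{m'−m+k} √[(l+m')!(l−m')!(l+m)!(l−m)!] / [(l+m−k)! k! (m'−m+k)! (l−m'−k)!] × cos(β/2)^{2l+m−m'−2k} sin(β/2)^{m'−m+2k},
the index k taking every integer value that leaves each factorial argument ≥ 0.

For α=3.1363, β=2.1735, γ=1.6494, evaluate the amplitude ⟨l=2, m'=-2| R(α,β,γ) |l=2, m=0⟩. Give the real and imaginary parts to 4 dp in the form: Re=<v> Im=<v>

Split into d^2_{-2,0}(β=2.1735) × two z-phases.
c=cos(2.1735/2)=0.465364, s=sin(2.1735/2)=0.885119; N=√[1·24·2·2]=9.797959
k∈{2} keeps every argument non-negative
  k=2: (−1)^0·9.7980/(4)·0.4654^2·0.8851^2 = +0.415590
d^2_{-2,0}(2.1735) = +0.415590
Attach z-rotation phases: D = e^{-i(-2)(3.1363)}·(+0.415590)·e^{-i(0)(1.6494)} = +0.415567-0.004399i

Re=0.4156 Im=-0.0044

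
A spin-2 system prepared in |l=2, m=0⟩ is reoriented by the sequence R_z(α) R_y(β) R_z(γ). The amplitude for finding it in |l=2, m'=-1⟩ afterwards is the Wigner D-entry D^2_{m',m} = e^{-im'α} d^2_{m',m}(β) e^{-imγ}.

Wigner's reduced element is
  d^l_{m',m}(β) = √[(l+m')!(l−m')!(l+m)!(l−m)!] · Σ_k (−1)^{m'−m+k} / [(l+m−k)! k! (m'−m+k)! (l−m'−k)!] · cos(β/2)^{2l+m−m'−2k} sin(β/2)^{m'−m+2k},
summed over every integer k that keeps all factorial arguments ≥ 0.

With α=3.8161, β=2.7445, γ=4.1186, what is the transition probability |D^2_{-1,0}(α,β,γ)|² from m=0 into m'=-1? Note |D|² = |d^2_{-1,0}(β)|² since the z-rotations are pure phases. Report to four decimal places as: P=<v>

Split into d^2_{-1,0}(β=2.7445) × two z-phases.
c=cos(2.7445/2)=0.197244, s=sin(2.7445/2)=0.980354; N=√[1·6·2·2]=4.898979
The bounds max(0,m−m')=1 and min(l+m,l−m')=2 give 2 terms
  k=1: (−1)^0·4.8990/(2)·0.1972^3·0.9804^1 = +0.018428
  k=2: (−1)^1·4.8990/(2)·0.1972^1·0.9804^3 = -0.455229
d^2_{-1,0}(2.7445) = +0.018428 -0.455229 = -0.436801
|D^2_{-1,0}|² = |d^2_{-1,0}(β)|² = (-0.436801)² = 0.190795 (the z-rotation phases have unit modulus)

P=0.1908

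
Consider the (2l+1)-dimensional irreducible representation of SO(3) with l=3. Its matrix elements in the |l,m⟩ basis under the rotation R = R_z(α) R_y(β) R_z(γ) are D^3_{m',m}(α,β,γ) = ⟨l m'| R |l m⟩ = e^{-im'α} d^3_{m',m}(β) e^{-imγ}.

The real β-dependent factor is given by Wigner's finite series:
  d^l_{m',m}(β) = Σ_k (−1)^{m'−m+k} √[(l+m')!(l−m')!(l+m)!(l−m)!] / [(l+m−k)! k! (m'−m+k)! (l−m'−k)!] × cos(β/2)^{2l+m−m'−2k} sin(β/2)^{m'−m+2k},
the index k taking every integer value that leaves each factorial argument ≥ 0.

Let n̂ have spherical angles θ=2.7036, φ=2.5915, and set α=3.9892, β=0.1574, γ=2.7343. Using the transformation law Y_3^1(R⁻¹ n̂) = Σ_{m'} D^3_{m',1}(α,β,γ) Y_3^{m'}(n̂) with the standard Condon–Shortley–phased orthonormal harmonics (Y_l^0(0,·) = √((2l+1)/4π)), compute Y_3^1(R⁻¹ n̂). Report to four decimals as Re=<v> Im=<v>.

Need the full column D^3_{m',1} for m'=−3..3 at α=3.9892, β=0.1574, γ=2.7343.
cos(β/2)=0.996905, sin(β/2)=0.078619
d^3_{-3,1}: single k=4 term ⇒ +0.000147;  D = -0.000144+0.000028i
d^3_{-2,1}: k∈[3..4] ⇒ +0.003045 -0.000009 = +0.003035;  D = +0.001539-0.002616i
d^3_{-1,1}: k∈[2..4] ⇒ +0.036628 -0.000304 +0.000000 = +0.036325;  D = +0.011285+0.034528i
d^3_{0,1}: k∈[1..3] ⇒ +0.268155 -0.005003 +0.000010 = +0.263162;  D = -0.241634-0.104245i
d^3_{1,1}: k∈[0..2] ⇒ +0.981572 -0.048838 +0.000228 = +0.932962;  D = +0.843973-0.397651i
d^3_{2,1}: k∈[0..1] ⇒ -0.244791 +0.003045 = -0.241746;  D = +0.067475-0.232138i
d^3_{3,1}: single k=0 term ⇒ +0.023644;  D = -0.012654-0.019972i
Y_3^{m'}(θ=2.7036,φ=2.5915) and Σ D·Y over m':
  (-0.0001+0.0000i)·(+0.0025-0.0317i)  (+0.0015-0.0026i)·(-0.0755-0.1484i)  (+0.0113+0.0345i)·(-0.3623-0.2222i)  (-0.2416-0.1042i)·(-0.3719+0.0000i)  (+0.8440-0.3977i)·(+0.3623-0.2222i)  (+0.0675-0.2321i)·(-0.0755+0.1484i)  (-0.0127-0.0200i)·(-0.0025-0.0317i)
Y_3^1(R⁻¹ n̂) = +0.339126-0.279856i

Re=0.3391 Im=-0.2799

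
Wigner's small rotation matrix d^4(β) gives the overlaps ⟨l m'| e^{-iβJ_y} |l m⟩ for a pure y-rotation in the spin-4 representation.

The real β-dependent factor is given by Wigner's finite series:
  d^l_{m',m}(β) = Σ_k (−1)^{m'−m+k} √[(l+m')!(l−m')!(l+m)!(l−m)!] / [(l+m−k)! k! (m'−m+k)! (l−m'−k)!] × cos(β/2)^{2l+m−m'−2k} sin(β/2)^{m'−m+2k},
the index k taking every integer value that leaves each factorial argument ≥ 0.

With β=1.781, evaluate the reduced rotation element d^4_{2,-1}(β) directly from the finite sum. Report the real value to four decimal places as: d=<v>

d^4_{2,-1}(β=1.781) via Wigner's sum:
Half-angle: c=0.629023, s=0.777386. N=√(720·2·6·120)=1018.233765
The bounds max(0,m−m')=0 and min(l+m,l−m')=2 give 3 terms
  k=0: (−1)^3·1018.2338/(72)·0.6290^5·0.7774^3 = -0.654274
  k=1: (−1)^4·1018.2338/(48)·0.6290^3·0.7774^5 = +1.498964
  k=2: (−1)^5·1018.2338/(240)·0.6290^1·0.7774^7 = -0.457890
d^4_{2,-1}(1.781) = -0.654274 +1.498964 -0.457890 = +0.386800

d=0.3868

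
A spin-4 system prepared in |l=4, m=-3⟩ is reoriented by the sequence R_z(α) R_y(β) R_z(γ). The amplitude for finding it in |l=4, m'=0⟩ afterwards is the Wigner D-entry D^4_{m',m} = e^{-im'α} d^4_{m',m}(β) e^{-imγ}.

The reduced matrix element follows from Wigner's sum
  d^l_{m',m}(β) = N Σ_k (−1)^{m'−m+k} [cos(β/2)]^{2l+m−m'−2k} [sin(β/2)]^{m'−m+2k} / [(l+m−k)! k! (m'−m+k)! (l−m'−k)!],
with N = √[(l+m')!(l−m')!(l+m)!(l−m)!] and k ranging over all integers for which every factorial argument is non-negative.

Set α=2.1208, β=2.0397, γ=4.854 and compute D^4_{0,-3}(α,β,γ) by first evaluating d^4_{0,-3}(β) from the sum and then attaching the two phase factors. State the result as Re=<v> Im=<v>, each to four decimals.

Re=-0.1956 Im=0.4323

First d^4_{0,-3}(β=2.0397), then the phase factors e^{-i(0)α} and e^{-i(-3)γ}:
With c≡cos(β/2)=0.523494 and s≡sin(β/2)=0.852030, N=[24·24·1·5040]^{1/2}=1703.830978
The bounds max(0,m−m')=0 and min(l+m,l−m')=1 give 2 terms
  k=0: (−1)^3·1703.8310/(144)·0.5235^5·0.8520^3 = -0.287730
  k=1: (−1)^4·1703.8310/(144)·0.5235^3·0.8520^5 = +0.762205
d^4_{0,-3}(2.0397) = -0.287730 +0.762205 = +0.474475
D = (+1.000000+0.000000i)·(+0.474475)·(-0.412169+0.911108i) = -0.195564+0.432297i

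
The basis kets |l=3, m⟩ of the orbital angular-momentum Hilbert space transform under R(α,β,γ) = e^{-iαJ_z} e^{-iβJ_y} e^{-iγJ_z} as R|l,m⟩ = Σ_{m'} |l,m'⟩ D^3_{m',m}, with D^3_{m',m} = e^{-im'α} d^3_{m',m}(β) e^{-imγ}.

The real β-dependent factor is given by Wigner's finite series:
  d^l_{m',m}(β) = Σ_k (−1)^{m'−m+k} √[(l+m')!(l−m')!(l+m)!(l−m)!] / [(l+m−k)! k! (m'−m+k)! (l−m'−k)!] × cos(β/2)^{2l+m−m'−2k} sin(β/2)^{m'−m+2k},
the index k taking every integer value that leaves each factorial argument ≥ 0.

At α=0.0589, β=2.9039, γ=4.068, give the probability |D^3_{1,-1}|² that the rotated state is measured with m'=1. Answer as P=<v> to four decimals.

P=0.7229

D^3_{1,-1}(0.0589,2.9039,4.068) = e^{-i·1·0.0589}·d^3_{1,-1}(2.9039)·e^{-i·-1·4.068}. Compute d first:
With c≡cos(β/2)=0.118567 and s≡sin(β/2)=0.992946, N=[24·2·2·24]^{1/2}=48.000000
The bounds max(0,m−m')=0 and min(l+m,l−m')=2 give 3 terms
  k=0: (−1)^2·48.0000/(8)·0.1186^4·0.9929^2 = +0.001169
  k=1: (−1)^3·48.0000/(6)·0.1186^2·0.9929^4 = -0.109325
  k=2: (−1)^4·48.0000/(48)·0.1186^0·0.9929^6 = +0.958416
d^3_{1,-1}(2.9039) = +0.001169 -0.109325 +0.958416 = +0.850260
|D^3_{1,-1}|² = |d^3_{1,-1}(β)|² = (+0.850260)² = 0.722942 (the z-rotation phases have unit modulus)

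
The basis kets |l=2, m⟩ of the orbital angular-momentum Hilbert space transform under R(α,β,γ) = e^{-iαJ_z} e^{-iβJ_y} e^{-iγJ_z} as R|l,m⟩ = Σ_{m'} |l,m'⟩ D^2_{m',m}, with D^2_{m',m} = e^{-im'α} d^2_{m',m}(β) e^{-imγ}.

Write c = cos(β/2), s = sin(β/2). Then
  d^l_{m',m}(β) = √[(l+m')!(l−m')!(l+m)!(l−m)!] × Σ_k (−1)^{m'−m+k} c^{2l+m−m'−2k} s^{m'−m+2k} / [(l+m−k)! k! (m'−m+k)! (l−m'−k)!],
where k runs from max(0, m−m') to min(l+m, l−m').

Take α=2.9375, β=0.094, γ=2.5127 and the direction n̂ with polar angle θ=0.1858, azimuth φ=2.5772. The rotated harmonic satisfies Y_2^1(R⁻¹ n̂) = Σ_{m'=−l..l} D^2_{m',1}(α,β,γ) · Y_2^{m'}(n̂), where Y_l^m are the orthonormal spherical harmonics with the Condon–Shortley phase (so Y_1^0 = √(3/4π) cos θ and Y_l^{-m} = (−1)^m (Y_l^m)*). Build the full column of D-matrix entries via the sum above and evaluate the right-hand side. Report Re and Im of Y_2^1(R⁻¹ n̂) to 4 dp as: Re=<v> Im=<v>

Re=0.0791 Im=-0.0044

Need the full column D^2_{m',1} for m'=−2..2 at α=2.9375, β=0.094, γ=2.5127.
cos(β/2)=0.998896, sin(β/2)=0.046983
d^2_{-2,1}: single k=3 term ⇒ +0.000207;  D = -0.000202-0.000045i
d^2_{-1,1}: k∈[2..3] ⇒ +0.006608 -0.000005 = +0.006603;  D = +0.006016+0.002721i
d^2_{0,1}: k∈[1..2] ⇒ +0.114703 -0.000254 = +0.114449;  D = -0.092553-0.067325i
d^2_{1,1}: k∈[0..1] ⇒ +0.995590 -0.006608 = +0.988983;  D = +0.665259+0.731791i
d^2_{2,1}: single k=0 term ⇒ -0.093654;  D = +0.047646+0.080629i
Y_2^{m'}(θ=0.1858,φ=2.5772) and Σ D·Y over m':
  (-0.0002-0.0000i)·(+0.0056+0.0119i)  (+0.0060+0.0027i)·(-0.1185-0.0750i)  (-0.0926-0.0673i)·(+0.5985+0.0000i)  (+0.6653+0.7318i)·(+0.1185-0.0750i)  (+0.0476+0.0806i)·(+0.0056-0.0119i)
Y_2^1(R⁻¹ n̂) = +0.079068-0.004372i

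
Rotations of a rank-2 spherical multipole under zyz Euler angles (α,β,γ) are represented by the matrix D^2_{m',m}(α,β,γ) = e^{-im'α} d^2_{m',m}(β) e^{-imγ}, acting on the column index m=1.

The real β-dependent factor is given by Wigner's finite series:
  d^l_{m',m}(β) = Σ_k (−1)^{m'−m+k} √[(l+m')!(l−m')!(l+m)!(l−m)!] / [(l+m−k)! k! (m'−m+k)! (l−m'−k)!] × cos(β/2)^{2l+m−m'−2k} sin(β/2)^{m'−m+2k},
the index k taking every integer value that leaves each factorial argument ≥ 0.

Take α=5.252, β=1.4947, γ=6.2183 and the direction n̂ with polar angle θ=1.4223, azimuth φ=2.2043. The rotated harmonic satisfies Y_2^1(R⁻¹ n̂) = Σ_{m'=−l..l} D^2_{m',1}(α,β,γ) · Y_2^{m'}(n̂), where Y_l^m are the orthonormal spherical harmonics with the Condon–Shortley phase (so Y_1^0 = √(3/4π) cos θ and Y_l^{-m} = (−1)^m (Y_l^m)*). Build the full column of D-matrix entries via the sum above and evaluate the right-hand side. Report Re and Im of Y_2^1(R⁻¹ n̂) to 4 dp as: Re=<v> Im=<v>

Need the full column D^2_{m',1} for m'=−2..2 at α=5.252, β=1.4947, γ=6.2183.
cos(β/2)=0.733493, sin(β/2)=0.679697
d^2_{-2,1}: single k=3 term ⇒ +0.460652;  D = -0.190645-0.419350i
d^2_{-1,1}: k∈[2..3] ⇒ +0.745665 -0.213433 = +0.532232;  D = +0.302493-0.437914i
d^2_{0,1}: k∈[1..2] ⇒ +0.657020 -0.564181 = +0.092839;  D = +0.092644+0.006020i
d^2_{1,1}: k∈[0..1] ⇒ +0.289456 -0.745665 = -0.456209;  D = -0.208531-0.405761i
d^2_{2,1}: single k=0 term ⇒ -0.536454;  D = +0.283346-0.455520i
Y_2^{m'}(θ=1.4223,φ=2.2043) and Σ D·Y over m':
  (-0.1906-0.4194i)·(-0.1130+0.3605i)  (+0.3025-0.4379i)·(-0.0669-0.0911i)  (+0.0926+0.0060i)·(-0.2947+0.0000i)  (-0.2085-0.4058i)·(+0.0669-0.0911i)  (+0.2833-0.4555i)·(-0.1130-0.3605i)
Y_2^1(R⁻¹ n̂) = -0.161878-0.080188i

Re=-0.1619 Im=-0.0802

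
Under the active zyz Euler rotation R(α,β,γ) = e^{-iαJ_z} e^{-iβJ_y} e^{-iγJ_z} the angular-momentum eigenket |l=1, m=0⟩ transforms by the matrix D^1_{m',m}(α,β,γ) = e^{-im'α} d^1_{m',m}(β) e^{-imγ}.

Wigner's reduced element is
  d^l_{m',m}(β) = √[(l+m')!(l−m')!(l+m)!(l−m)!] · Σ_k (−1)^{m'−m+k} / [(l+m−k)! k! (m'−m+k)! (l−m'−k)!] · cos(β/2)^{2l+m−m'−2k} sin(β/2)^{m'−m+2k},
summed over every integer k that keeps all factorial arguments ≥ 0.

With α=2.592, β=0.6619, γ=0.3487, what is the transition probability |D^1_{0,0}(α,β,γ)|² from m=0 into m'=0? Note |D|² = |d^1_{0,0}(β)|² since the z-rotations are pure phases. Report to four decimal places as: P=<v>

P=0.6222

First d^1_{0,0}(β=0.6619), then the phase factors e^{-i(0)α} and e^{-i(0)γ}:
Half-angle: c=0.945734, s=0.324942. N=√(1·1·1·1)=1.000000
k∈{0,1} keeps every argument non-negative
  k=0: (−1)^0·1.0000/(1)·0.9457^2·0.3249^0 = +0.894413
  k=1: (−1)^1·1.0000/(1)·0.9457^0·0.3249^2 = -0.105587
d^1_{0,0}(0.6619) = +0.894413 -0.105587 = +0.788826
|D^1_{0,0}|² = |d^1_{0,0}(β)|² = (+0.788826)² = 0.622246 (the z-rotation phases have unit modulus)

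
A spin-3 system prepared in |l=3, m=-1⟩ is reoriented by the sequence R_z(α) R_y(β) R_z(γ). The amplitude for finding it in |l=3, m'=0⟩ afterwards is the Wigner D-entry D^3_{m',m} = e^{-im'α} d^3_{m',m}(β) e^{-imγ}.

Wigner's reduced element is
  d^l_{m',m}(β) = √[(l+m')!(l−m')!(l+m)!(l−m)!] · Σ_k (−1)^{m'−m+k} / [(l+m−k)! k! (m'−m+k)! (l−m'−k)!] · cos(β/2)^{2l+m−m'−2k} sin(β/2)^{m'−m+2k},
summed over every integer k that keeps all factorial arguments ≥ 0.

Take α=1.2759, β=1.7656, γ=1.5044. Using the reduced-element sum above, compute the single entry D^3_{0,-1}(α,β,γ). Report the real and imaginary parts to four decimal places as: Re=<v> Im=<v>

First d^3_{0,-1}(β=1.7656), then the phase factors e^{-i(0)α} and e^{-i(-1)γ}:
c=cos(1.7656/2)=0.634991, s=sin(1.7656/2)=0.772520; N=√[6·6·2·24]=41.569219
k: max(0,(-1)−(0))=0 … min(3+(-1),3−(0))=2
  k=0: (−1)^1·41.5692/(12)·0.6350^5·0.7725^1 = -0.276272
  k=1: (−1)^2·41.5692/(4)·0.6350^3·0.7725^3 = +1.226712
  k=2: (−1)^3·41.5692/(12)·0.6350^1·0.7725^5 = -0.605210
d^3_{0,-1}(1.7656) = -0.276272 +1.226712 -0.605210 = +0.345230
Attach z-rotation phases: D = e^{-i(0)(1.2759)}·(+0.345230)·e^{-i(-1)(1.5044)} = +0.022905+0.344470i

Re=0.0229 Im=0.3445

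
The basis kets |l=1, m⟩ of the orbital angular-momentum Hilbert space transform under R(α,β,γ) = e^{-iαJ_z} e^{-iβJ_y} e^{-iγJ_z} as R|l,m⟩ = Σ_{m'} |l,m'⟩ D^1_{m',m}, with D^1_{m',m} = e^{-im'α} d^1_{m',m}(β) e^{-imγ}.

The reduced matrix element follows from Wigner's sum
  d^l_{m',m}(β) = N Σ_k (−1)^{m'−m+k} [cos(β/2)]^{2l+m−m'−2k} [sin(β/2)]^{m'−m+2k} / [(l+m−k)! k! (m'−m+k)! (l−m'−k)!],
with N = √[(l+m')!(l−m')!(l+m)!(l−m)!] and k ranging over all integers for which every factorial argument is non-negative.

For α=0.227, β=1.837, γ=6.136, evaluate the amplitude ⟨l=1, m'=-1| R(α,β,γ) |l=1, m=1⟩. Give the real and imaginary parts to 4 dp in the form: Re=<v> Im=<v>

Re=0.5878 Im=0.2308

Split into d^1_{-1,1}(β=1.837) × two z-phases.
With c≡cos(β/2)=0.607013 and s≡sin(β/2)=0.794692, N=[1·2·2·1]^{1/2}=2.000000
Admissible k: 2..2 (factorial args all ≥0)
  k=2: (−1)^0·2.0000/(2)·0.6070^0·0.7947^2 = +0.631535
d^1_{-1,1}(1.837) = +0.631535
D = (+0.974346+0.225056i)·(+0.631535)·(+0.989188+0.146654i) = +0.587837+0.230835i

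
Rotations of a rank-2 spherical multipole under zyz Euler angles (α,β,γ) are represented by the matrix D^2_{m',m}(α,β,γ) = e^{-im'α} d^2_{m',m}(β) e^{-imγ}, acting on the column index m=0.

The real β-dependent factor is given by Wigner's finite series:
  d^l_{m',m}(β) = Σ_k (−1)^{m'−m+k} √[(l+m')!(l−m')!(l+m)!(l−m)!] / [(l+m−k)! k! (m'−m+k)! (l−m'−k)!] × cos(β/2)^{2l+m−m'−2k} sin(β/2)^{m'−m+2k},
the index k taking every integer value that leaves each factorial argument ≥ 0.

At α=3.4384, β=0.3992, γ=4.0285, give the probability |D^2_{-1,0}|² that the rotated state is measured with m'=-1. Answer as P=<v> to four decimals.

First d^2_{-1,0}(β=0.3992), then the phase factors e^{-i(-1)α} and e^{-i(0)γ}:
With c≡cos(β/2)=0.980146 and s≡sin(β/2)=0.198277, N=[1·6·2·2]^{1/2}=4.898979
The bounds max(0,m−m')=1 and min(l+m,l−m')=2 give 2 terms
  k=1: (−1)^0·4.8990/(2)·0.9801^3·0.1983^1 = +0.457321
  k=2: (−1)^1·4.8990/(2)·0.9801^1·0.1983^3 = -0.018715
d^2_{-1,0}(0.3992) = +0.457321 -0.018715 = +0.438606
|D^2_{-1,0}|² = |d^2_{-1,0}(β)|² = (+0.438606)² = 0.192375 (the z-rotation phases have unit modulus)

P=0.1924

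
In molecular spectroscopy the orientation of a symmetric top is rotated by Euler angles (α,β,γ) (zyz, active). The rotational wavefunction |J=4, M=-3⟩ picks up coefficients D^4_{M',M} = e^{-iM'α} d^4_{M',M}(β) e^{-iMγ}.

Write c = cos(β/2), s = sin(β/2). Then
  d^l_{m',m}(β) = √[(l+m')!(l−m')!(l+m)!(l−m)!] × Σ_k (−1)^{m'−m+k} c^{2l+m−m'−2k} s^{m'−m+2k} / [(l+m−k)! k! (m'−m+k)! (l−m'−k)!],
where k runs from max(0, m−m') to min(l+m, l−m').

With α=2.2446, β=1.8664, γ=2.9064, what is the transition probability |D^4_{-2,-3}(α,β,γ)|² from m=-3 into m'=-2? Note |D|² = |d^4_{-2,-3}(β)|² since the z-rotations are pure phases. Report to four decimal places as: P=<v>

D^4_{-2,-3}(2.2446,1.8664,2.9064) = e^{-i·-2·2.2446}·d^4_{-2,-3}(1.8664)·e^{-i·-3·2.9064}. Compute d first:
With c≡cos(β/2)=0.595266 and s≡sin(β/2)=0.803529, N=[2·720·1·5040]^{1/2}=2693.993318
k∈{0,1} keeps every argument non-negative
  k=0: (−1)^1·2693.9933/(720)·0.5953^7·0.8035^1 = -0.079624
  k=1: (−1)^2·2693.9933/(240)·0.5953^5·0.8035^3 = +0.435255
d^4_{-2,-3}(1.8664) = -0.079624 +0.435255 = +0.355632
|D^4_{-2,-3}|² = |d^4_{-2,-3}(β)|² = (+0.355632)² = 0.126474 (the z-rotation phases have unit modulus)

P=0.1265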